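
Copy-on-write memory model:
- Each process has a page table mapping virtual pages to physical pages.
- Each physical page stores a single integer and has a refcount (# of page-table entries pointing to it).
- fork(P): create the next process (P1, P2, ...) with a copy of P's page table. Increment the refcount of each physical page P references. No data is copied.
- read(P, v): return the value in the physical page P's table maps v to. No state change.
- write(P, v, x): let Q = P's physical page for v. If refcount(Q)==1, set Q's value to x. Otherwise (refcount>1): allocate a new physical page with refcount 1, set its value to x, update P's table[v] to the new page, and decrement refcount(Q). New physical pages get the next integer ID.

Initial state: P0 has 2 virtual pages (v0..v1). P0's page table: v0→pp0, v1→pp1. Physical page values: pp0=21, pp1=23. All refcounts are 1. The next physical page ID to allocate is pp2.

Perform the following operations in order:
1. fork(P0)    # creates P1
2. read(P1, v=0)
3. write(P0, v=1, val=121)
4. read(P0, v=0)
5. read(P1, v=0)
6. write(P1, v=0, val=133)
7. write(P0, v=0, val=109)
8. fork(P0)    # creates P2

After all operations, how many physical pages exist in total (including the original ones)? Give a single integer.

Op 1: fork(P0) -> P1. 2 ppages; refcounts: pp0:2 pp1:2
Op 2: read(P1, v0) -> 21. No state change.
Op 3: write(P0, v1, 121). refcount(pp1)=2>1 -> COPY to pp2. 3 ppages; refcounts: pp0:2 pp1:1 pp2:1
Op 4: read(P0, v0) -> 21. No state change.
Op 5: read(P1, v0) -> 21. No state change.
Op 6: write(P1, v0, 133). refcount(pp0)=2>1 -> COPY to pp3. 4 ppages; refcounts: pp0:1 pp1:1 pp2:1 pp3:1
Op 7: write(P0, v0, 109). refcount(pp0)=1 -> write in place. 4 ppages; refcounts: pp0:1 pp1:1 pp2:1 pp3:1
Op 8: fork(P0) -> P2. 4 ppages; refcounts: pp0:2 pp1:1 pp2:2 pp3:1

Answer: 4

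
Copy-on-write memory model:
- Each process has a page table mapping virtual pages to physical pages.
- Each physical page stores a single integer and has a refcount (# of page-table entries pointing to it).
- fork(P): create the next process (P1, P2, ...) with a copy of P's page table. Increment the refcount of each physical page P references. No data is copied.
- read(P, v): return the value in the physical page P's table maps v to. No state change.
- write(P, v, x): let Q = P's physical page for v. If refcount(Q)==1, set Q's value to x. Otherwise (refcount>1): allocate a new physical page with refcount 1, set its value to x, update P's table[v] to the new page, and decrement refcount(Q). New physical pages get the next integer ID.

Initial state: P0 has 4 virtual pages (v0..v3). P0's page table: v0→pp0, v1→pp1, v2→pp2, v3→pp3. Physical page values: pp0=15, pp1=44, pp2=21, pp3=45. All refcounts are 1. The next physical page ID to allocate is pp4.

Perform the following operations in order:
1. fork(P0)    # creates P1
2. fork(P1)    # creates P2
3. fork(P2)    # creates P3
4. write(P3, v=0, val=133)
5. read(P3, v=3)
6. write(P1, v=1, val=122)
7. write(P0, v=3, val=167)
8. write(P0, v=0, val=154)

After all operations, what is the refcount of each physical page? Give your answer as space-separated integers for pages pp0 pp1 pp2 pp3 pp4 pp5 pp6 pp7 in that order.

Answer: 2 3 4 3 1 1 1 1

Derivation:
Op 1: fork(P0) -> P1. 4 ppages; refcounts: pp0:2 pp1:2 pp2:2 pp3:2
Op 2: fork(P1) -> P2. 4 ppages; refcounts: pp0:3 pp1:3 pp2:3 pp3:3
Op 3: fork(P2) -> P3. 4 ppages; refcounts: pp0:4 pp1:4 pp2:4 pp3:4
Op 4: write(P3, v0, 133). refcount(pp0)=4>1 -> COPY to pp4. 5 ppages; refcounts: pp0:3 pp1:4 pp2:4 pp3:4 pp4:1
Op 5: read(P3, v3) -> 45. No state change.
Op 6: write(P1, v1, 122). refcount(pp1)=4>1 -> COPY to pp5. 6 ppages; refcounts: pp0:3 pp1:3 pp2:4 pp3:4 pp4:1 pp5:1
Op 7: write(P0, v3, 167). refcount(pp3)=4>1 -> COPY to pp6. 7 ppages; refcounts: pp0:3 pp1:3 pp2:4 pp3:3 pp4:1 pp5:1 pp6:1
Op 8: write(P0, v0, 154). refcount(pp0)=3>1 -> COPY to pp7. 8 ppages; refcounts: pp0:2 pp1:3 pp2:4 pp3:3 pp4:1 pp5:1 pp6:1 pp7:1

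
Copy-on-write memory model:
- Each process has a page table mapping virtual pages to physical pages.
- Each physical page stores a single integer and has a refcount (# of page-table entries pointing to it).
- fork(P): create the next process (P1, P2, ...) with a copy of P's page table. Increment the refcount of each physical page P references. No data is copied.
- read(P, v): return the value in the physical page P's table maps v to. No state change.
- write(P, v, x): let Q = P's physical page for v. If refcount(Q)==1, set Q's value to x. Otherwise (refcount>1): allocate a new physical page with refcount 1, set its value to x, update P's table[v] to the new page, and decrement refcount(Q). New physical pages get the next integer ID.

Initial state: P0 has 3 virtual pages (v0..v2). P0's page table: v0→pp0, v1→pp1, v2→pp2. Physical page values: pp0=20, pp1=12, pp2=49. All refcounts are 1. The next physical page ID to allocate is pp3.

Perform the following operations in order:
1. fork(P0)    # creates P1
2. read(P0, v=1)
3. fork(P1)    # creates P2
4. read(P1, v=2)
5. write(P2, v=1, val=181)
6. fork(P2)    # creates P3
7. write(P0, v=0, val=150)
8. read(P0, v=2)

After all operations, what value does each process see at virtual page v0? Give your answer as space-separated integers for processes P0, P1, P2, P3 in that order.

Answer: 150 20 20 20

Derivation:
Op 1: fork(P0) -> P1. 3 ppages; refcounts: pp0:2 pp1:2 pp2:2
Op 2: read(P0, v1) -> 12. No state change.
Op 3: fork(P1) -> P2. 3 ppages; refcounts: pp0:3 pp1:3 pp2:3
Op 4: read(P1, v2) -> 49. No state change.
Op 5: write(P2, v1, 181). refcount(pp1)=3>1 -> COPY to pp3. 4 ppages; refcounts: pp0:3 pp1:2 pp2:3 pp3:1
Op 6: fork(P2) -> P3. 4 ppages; refcounts: pp0:4 pp1:2 pp2:4 pp3:2
Op 7: write(P0, v0, 150). refcount(pp0)=4>1 -> COPY to pp4. 5 ppages; refcounts: pp0:3 pp1:2 pp2:4 pp3:2 pp4:1
Op 8: read(P0, v2) -> 49. No state change.
P0: v0 -> pp4 = 150
P1: v0 -> pp0 = 20
P2: v0 -> pp0 = 20
P3: v0 -> pp0 = 20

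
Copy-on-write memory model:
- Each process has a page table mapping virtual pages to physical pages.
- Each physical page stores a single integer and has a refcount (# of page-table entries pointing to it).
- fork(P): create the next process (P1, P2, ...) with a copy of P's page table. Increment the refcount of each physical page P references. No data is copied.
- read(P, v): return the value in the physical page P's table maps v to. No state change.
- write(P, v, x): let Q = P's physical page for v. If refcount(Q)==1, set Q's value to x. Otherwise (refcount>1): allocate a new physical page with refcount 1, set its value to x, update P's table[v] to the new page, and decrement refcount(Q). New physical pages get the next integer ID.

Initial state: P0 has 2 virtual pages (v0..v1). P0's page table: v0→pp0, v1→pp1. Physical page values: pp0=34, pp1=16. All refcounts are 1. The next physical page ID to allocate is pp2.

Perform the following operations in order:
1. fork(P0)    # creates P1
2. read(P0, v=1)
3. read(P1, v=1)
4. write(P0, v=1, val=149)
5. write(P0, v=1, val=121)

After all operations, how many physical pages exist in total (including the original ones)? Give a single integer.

Op 1: fork(P0) -> P1. 2 ppages; refcounts: pp0:2 pp1:2
Op 2: read(P0, v1) -> 16. No state change.
Op 3: read(P1, v1) -> 16. No state change.
Op 4: write(P0, v1, 149). refcount(pp1)=2>1 -> COPY to pp2. 3 ppages; refcounts: pp0:2 pp1:1 pp2:1
Op 5: write(P0, v1, 121). refcount(pp2)=1 -> write in place. 3 ppages; refcounts: pp0:2 pp1:1 pp2:1

Answer: 3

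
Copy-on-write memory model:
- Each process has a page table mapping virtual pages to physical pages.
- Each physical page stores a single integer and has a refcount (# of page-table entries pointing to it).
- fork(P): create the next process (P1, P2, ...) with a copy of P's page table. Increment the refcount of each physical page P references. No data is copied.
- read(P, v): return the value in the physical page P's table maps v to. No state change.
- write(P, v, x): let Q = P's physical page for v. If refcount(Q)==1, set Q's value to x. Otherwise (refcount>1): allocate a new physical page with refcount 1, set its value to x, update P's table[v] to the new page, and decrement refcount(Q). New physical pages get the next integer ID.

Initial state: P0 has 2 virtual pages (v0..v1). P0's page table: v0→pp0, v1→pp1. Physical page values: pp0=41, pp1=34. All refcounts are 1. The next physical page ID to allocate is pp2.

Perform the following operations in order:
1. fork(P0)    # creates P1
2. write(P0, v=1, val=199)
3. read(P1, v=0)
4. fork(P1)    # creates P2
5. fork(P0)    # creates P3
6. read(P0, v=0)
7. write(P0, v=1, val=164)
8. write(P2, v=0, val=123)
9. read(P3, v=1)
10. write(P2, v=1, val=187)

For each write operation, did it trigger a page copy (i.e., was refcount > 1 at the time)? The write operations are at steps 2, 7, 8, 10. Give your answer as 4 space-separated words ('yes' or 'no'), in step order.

Op 1: fork(P0) -> P1. 2 ppages; refcounts: pp0:2 pp1:2
Op 2: write(P0, v1, 199). refcount(pp1)=2>1 -> COPY to pp2. 3 ppages; refcounts: pp0:2 pp1:1 pp2:1
Op 3: read(P1, v0) -> 41. No state change.
Op 4: fork(P1) -> P2. 3 ppages; refcounts: pp0:3 pp1:2 pp2:1
Op 5: fork(P0) -> P3. 3 ppages; refcounts: pp0:4 pp1:2 pp2:2
Op 6: read(P0, v0) -> 41. No state change.
Op 7: write(P0, v1, 164). refcount(pp2)=2>1 -> COPY to pp3. 4 ppages; refcounts: pp0:4 pp1:2 pp2:1 pp3:1
Op 8: write(P2, v0, 123). refcount(pp0)=4>1 -> COPY to pp4. 5 ppages; refcounts: pp0:3 pp1:2 pp2:1 pp3:1 pp4:1
Op 9: read(P3, v1) -> 199. No state change.
Op 10: write(P2, v1, 187). refcount(pp1)=2>1 -> COPY to pp5. 6 ppages; refcounts: pp0:3 pp1:1 pp2:1 pp3:1 pp4:1 pp5:1

yes yes yes yes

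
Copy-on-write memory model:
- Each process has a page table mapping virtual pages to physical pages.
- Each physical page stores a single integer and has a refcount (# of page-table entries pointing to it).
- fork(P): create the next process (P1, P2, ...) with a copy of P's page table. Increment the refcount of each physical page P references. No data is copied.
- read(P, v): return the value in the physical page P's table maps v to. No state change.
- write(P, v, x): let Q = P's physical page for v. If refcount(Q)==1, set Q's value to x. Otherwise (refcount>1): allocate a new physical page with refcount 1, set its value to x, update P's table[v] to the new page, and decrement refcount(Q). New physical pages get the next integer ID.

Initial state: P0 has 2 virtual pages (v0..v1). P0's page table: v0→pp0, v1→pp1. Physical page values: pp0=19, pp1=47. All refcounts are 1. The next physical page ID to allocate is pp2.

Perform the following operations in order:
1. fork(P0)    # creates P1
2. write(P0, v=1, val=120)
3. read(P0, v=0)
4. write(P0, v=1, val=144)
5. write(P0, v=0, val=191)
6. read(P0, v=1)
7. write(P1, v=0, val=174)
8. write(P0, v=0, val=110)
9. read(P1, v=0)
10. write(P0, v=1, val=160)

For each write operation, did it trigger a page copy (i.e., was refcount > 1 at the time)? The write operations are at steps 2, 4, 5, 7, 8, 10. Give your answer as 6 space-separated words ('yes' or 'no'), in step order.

Op 1: fork(P0) -> P1. 2 ppages; refcounts: pp0:2 pp1:2
Op 2: write(P0, v1, 120). refcount(pp1)=2>1 -> COPY to pp2. 3 ppages; refcounts: pp0:2 pp1:1 pp2:1
Op 3: read(P0, v0) -> 19. No state change.
Op 4: write(P0, v1, 144). refcount(pp2)=1 -> write in place. 3 ppages; refcounts: pp0:2 pp1:1 pp2:1
Op 5: write(P0, v0, 191). refcount(pp0)=2>1 -> COPY to pp3. 4 ppages; refcounts: pp0:1 pp1:1 pp2:1 pp3:1
Op 6: read(P0, v1) -> 144. No state change.
Op 7: write(P1, v0, 174). refcount(pp0)=1 -> write in place. 4 ppages; refcounts: pp0:1 pp1:1 pp2:1 pp3:1
Op 8: write(P0, v0, 110). refcount(pp3)=1 -> write in place. 4 ppages; refcounts: pp0:1 pp1:1 pp2:1 pp3:1
Op 9: read(P1, v0) -> 174. No state change.
Op 10: write(P0, v1, 160). refcount(pp2)=1 -> write in place. 4 ppages; refcounts: pp0:1 pp1:1 pp2:1 pp3:1

yes no yes no no no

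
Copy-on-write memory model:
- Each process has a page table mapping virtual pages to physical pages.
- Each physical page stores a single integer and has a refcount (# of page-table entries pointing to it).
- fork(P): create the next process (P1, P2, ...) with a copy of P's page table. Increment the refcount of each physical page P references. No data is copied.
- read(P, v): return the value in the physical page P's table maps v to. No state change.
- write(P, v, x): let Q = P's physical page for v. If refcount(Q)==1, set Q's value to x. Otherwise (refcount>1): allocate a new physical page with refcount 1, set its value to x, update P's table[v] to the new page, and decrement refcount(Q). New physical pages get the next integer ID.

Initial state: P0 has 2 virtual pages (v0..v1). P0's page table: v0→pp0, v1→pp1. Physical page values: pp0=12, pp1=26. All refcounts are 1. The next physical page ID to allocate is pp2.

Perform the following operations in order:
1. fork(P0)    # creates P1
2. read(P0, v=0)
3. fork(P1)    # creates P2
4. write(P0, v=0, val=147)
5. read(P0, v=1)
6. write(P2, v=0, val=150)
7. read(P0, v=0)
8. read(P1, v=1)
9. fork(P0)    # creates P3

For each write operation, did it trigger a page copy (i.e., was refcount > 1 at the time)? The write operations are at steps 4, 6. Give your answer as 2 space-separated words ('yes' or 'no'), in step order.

Op 1: fork(P0) -> P1. 2 ppages; refcounts: pp0:2 pp1:2
Op 2: read(P0, v0) -> 12. No state change.
Op 3: fork(P1) -> P2. 2 ppages; refcounts: pp0:3 pp1:3
Op 4: write(P0, v0, 147). refcount(pp0)=3>1 -> COPY to pp2. 3 ppages; refcounts: pp0:2 pp1:3 pp2:1
Op 5: read(P0, v1) -> 26. No state change.
Op 6: write(P2, v0, 150). refcount(pp0)=2>1 -> COPY to pp3. 4 ppages; refcounts: pp0:1 pp1:3 pp2:1 pp3:1
Op 7: read(P0, v0) -> 147. No state change.
Op 8: read(P1, v1) -> 26. No state change.
Op 9: fork(P0) -> P3. 4 ppages; refcounts: pp0:1 pp1:4 pp2:2 pp3:1

yes yes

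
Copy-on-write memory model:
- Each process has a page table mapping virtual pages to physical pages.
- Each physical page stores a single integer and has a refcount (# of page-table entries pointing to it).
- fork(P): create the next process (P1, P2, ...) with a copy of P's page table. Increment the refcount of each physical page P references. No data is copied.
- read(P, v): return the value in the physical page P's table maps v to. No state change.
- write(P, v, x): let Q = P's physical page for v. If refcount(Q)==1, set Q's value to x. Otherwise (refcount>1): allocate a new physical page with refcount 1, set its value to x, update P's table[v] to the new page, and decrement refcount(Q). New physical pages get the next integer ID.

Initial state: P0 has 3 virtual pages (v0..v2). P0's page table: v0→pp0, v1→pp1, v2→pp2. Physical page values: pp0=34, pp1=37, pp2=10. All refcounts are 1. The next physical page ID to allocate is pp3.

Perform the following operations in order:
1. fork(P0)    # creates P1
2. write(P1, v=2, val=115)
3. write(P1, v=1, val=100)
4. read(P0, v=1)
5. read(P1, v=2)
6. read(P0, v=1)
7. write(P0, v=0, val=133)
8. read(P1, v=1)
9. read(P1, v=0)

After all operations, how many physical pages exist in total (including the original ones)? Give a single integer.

Answer: 6

Derivation:
Op 1: fork(P0) -> P1. 3 ppages; refcounts: pp0:2 pp1:2 pp2:2
Op 2: write(P1, v2, 115). refcount(pp2)=2>1 -> COPY to pp3. 4 ppages; refcounts: pp0:2 pp1:2 pp2:1 pp3:1
Op 3: write(P1, v1, 100). refcount(pp1)=2>1 -> COPY to pp4. 5 ppages; refcounts: pp0:2 pp1:1 pp2:1 pp3:1 pp4:1
Op 4: read(P0, v1) -> 37. No state change.
Op 5: read(P1, v2) -> 115. No state change.
Op 6: read(P0, v1) -> 37. No state change.
Op 7: write(P0, v0, 133). refcount(pp0)=2>1 -> COPY to pp5. 6 ppages; refcounts: pp0:1 pp1:1 pp2:1 pp3:1 pp4:1 pp5:1
Op 8: read(P1, v1) -> 100. No state change.
Op 9: read(P1, v0) -> 34. No state change.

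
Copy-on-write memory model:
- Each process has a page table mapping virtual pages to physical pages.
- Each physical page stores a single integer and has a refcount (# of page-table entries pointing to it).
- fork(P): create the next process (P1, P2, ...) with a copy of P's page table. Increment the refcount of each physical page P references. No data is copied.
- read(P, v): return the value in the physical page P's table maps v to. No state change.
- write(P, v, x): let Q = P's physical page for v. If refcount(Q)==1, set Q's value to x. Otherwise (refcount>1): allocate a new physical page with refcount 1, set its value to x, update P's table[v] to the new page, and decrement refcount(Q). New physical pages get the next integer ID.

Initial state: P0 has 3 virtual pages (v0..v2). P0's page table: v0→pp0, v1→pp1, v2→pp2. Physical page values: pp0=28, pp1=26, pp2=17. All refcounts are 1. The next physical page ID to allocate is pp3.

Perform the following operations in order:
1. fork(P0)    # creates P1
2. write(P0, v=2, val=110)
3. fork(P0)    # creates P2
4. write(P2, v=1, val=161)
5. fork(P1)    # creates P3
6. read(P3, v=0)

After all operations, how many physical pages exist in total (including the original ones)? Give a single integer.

Op 1: fork(P0) -> P1. 3 ppages; refcounts: pp0:2 pp1:2 pp2:2
Op 2: write(P0, v2, 110). refcount(pp2)=2>1 -> COPY to pp3. 4 ppages; refcounts: pp0:2 pp1:2 pp2:1 pp3:1
Op 3: fork(P0) -> P2. 4 ppages; refcounts: pp0:3 pp1:3 pp2:1 pp3:2
Op 4: write(P2, v1, 161). refcount(pp1)=3>1 -> COPY to pp4. 5 ppages; refcounts: pp0:3 pp1:2 pp2:1 pp3:2 pp4:1
Op 5: fork(P1) -> P3. 5 ppages; refcounts: pp0:4 pp1:3 pp2:2 pp3:2 pp4:1
Op 6: read(P3, v0) -> 28. No state change.

Answer: 5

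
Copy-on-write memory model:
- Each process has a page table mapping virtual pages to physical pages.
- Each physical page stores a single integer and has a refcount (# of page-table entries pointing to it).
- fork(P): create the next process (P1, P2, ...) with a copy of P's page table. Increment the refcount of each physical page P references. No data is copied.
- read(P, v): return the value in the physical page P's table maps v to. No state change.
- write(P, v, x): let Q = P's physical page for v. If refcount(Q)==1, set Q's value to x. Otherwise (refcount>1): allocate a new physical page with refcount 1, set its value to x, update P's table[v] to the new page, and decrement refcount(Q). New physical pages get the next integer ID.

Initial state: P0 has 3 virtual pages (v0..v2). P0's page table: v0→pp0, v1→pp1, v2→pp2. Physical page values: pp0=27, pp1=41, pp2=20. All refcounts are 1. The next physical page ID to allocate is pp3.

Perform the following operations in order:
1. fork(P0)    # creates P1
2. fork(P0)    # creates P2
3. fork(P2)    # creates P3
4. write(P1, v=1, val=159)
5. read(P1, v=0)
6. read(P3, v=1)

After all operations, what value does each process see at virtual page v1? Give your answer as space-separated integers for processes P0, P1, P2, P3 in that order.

Answer: 41 159 41 41

Derivation:
Op 1: fork(P0) -> P1. 3 ppages; refcounts: pp0:2 pp1:2 pp2:2
Op 2: fork(P0) -> P2. 3 ppages; refcounts: pp0:3 pp1:3 pp2:3
Op 3: fork(P2) -> P3. 3 ppages; refcounts: pp0:4 pp1:4 pp2:4
Op 4: write(P1, v1, 159). refcount(pp1)=4>1 -> COPY to pp3. 4 ppages; refcounts: pp0:4 pp1:3 pp2:4 pp3:1
Op 5: read(P1, v0) -> 27. No state change.
Op 6: read(P3, v1) -> 41. No state change.
P0: v1 -> pp1 = 41
P1: v1 -> pp3 = 159
P2: v1 -> pp1 = 41
P3: v1 -> pp1 = 41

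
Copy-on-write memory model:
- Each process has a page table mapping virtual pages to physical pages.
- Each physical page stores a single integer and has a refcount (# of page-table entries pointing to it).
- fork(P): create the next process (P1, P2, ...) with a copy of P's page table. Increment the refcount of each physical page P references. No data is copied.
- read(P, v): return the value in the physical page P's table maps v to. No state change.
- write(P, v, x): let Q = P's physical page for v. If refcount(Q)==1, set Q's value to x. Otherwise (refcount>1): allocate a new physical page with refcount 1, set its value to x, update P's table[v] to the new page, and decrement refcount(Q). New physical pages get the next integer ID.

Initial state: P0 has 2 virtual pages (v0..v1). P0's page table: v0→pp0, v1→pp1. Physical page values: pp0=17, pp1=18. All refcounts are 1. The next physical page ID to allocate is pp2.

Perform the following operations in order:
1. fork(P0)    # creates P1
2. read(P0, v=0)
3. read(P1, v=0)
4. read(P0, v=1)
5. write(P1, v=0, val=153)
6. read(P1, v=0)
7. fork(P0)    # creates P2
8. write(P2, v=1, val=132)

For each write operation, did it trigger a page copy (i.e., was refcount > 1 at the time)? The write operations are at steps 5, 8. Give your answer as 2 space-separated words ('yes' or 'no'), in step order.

Op 1: fork(P0) -> P1. 2 ppages; refcounts: pp0:2 pp1:2
Op 2: read(P0, v0) -> 17. No state change.
Op 3: read(P1, v0) -> 17. No state change.
Op 4: read(P0, v1) -> 18. No state change.
Op 5: write(P1, v0, 153). refcount(pp0)=2>1 -> COPY to pp2. 3 ppages; refcounts: pp0:1 pp1:2 pp2:1
Op 6: read(P1, v0) -> 153. No state change.
Op 7: fork(P0) -> P2. 3 ppages; refcounts: pp0:2 pp1:3 pp2:1
Op 8: write(P2, v1, 132). refcount(pp1)=3>1 -> COPY to pp3. 4 ppages; refcounts: pp0:2 pp1:2 pp2:1 pp3:1

yes yes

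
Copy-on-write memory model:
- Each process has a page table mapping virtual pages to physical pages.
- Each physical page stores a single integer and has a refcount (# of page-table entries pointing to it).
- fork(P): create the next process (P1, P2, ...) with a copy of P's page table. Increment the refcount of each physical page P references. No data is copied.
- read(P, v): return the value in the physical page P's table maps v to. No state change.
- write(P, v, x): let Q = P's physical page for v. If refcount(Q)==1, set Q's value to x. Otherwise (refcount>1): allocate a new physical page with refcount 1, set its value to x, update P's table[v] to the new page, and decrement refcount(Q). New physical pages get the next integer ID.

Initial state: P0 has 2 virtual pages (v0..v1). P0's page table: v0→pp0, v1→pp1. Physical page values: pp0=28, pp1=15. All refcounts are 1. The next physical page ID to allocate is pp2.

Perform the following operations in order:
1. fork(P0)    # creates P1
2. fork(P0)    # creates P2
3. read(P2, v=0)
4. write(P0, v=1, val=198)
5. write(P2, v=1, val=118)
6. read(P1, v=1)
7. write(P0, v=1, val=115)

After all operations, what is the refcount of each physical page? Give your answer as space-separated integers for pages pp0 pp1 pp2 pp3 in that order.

Op 1: fork(P0) -> P1. 2 ppages; refcounts: pp0:2 pp1:2
Op 2: fork(P0) -> P2. 2 ppages; refcounts: pp0:3 pp1:3
Op 3: read(P2, v0) -> 28. No state change.
Op 4: write(P0, v1, 198). refcount(pp1)=3>1 -> COPY to pp2. 3 ppages; refcounts: pp0:3 pp1:2 pp2:1
Op 5: write(P2, v1, 118). refcount(pp1)=2>1 -> COPY to pp3. 4 ppages; refcounts: pp0:3 pp1:1 pp2:1 pp3:1
Op 6: read(P1, v1) -> 15. No state change.
Op 7: write(P0, v1, 115). refcount(pp2)=1 -> write in place. 4 ppages; refcounts: pp0:3 pp1:1 pp2:1 pp3:1

Answer: 3 1 1 1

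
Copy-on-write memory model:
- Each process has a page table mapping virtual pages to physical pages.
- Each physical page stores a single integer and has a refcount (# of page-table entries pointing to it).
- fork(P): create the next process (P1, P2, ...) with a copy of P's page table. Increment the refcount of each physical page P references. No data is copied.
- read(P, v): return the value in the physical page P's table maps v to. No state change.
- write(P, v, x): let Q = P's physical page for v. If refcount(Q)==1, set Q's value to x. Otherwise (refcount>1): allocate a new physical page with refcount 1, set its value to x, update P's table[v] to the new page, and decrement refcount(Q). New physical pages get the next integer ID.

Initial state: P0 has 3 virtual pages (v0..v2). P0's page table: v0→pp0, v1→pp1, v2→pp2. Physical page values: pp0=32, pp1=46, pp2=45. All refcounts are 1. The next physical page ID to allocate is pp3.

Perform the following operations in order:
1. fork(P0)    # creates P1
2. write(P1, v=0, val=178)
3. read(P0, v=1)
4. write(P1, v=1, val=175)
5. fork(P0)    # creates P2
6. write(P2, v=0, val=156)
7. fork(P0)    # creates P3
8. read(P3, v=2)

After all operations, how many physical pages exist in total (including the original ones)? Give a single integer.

Op 1: fork(P0) -> P1. 3 ppages; refcounts: pp0:2 pp1:2 pp2:2
Op 2: write(P1, v0, 178). refcount(pp0)=2>1 -> COPY to pp3. 4 ppages; refcounts: pp0:1 pp1:2 pp2:2 pp3:1
Op 3: read(P0, v1) -> 46. No state change.
Op 4: write(P1, v1, 175). refcount(pp1)=2>1 -> COPY to pp4. 5 ppages; refcounts: pp0:1 pp1:1 pp2:2 pp3:1 pp4:1
Op 5: fork(P0) -> P2. 5 ppages; refcounts: pp0:2 pp1:2 pp2:3 pp3:1 pp4:1
Op 6: write(P2, v0, 156). refcount(pp0)=2>1 -> COPY to pp5. 6 ppages; refcounts: pp0:1 pp1:2 pp2:3 pp3:1 pp4:1 pp5:1
Op 7: fork(P0) -> P3. 6 ppages; refcounts: pp0:2 pp1:3 pp2:4 pp3:1 pp4:1 pp5:1
Op 8: read(P3, v2) -> 45. No state change.

Answer: 6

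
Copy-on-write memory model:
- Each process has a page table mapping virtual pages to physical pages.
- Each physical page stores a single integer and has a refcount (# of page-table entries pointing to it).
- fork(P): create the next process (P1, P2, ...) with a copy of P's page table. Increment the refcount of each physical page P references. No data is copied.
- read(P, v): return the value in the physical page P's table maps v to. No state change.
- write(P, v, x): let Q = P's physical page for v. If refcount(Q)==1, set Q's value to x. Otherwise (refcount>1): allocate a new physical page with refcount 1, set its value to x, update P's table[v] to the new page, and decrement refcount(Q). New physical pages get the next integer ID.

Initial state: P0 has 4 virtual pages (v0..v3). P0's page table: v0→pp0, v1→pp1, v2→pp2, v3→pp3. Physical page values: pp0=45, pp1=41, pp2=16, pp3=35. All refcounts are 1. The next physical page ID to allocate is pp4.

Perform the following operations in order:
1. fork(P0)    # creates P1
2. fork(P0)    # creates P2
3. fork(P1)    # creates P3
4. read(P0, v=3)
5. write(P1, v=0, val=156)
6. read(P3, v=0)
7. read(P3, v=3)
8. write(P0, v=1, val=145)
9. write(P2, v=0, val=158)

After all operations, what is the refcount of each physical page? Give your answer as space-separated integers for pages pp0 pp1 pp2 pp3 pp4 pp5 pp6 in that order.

Answer: 2 3 4 4 1 1 1

Derivation:
Op 1: fork(P0) -> P1. 4 ppages; refcounts: pp0:2 pp1:2 pp2:2 pp3:2
Op 2: fork(P0) -> P2. 4 ppages; refcounts: pp0:3 pp1:3 pp2:3 pp3:3
Op 3: fork(P1) -> P3. 4 ppages; refcounts: pp0:4 pp1:4 pp2:4 pp3:4
Op 4: read(P0, v3) -> 35. No state change.
Op 5: write(P1, v0, 156). refcount(pp0)=4>1 -> COPY to pp4. 5 ppages; refcounts: pp0:3 pp1:4 pp2:4 pp3:4 pp4:1
Op 6: read(P3, v0) -> 45. No state change.
Op 7: read(P3, v3) -> 35. No state change.
Op 8: write(P0, v1, 145). refcount(pp1)=4>1 -> COPY to pp5. 6 ppages; refcounts: pp0:3 pp1:3 pp2:4 pp3:4 pp4:1 pp5:1
Op 9: write(P2, v0, 158). refcount(pp0)=3>1 -> COPY to pp6. 7 ppages; refcounts: pp0:2 pp1:3 pp2:4 pp3:4 pp4:1 pp5:1 pp6:1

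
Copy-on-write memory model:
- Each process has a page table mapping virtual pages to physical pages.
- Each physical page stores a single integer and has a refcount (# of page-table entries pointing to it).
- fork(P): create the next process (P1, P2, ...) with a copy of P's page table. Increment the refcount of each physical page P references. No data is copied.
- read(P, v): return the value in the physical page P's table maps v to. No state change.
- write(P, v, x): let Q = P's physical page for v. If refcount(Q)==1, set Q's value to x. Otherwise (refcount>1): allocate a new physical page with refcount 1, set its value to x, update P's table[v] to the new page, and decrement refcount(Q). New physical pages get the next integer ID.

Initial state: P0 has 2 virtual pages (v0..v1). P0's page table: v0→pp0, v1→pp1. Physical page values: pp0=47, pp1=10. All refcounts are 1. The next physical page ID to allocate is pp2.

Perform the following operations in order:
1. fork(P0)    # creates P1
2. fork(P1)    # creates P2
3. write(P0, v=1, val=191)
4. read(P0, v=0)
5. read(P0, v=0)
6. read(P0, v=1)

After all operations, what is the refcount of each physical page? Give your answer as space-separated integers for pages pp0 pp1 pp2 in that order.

Answer: 3 2 1

Derivation:
Op 1: fork(P0) -> P1. 2 ppages; refcounts: pp0:2 pp1:2
Op 2: fork(P1) -> P2. 2 ppages; refcounts: pp0:3 pp1:3
Op 3: write(P0, v1, 191). refcount(pp1)=3>1 -> COPY to pp2. 3 ppages; refcounts: pp0:3 pp1:2 pp2:1
Op 4: read(P0, v0) -> 47. No state change.
Op 5: read(P0, v0) -> 47. No state change.
Op 6: read(P0, v1) -> 191. No state change.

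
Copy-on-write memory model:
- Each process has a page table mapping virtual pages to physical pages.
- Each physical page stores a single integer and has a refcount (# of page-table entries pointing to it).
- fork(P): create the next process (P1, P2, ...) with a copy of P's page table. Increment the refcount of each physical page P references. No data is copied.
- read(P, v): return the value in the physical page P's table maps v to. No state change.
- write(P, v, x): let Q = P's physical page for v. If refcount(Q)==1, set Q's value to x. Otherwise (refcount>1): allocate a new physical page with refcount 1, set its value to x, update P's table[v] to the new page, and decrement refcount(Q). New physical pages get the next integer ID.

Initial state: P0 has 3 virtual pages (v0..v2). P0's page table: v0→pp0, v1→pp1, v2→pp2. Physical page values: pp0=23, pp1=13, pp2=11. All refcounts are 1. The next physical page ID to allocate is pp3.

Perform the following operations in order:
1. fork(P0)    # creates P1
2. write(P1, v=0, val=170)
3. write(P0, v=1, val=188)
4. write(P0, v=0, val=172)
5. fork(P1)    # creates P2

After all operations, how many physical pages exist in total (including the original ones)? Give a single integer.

Answer: 5

Derivation:
Op 1: fork(P0) -> P1. 3 ppages; refcounts: pp0:2 pp1:2 pp2:2
Op 2: write(P1, v0, 170). refcount(pp0)=2>1 -> COPY to pp3. 4 ppages; refcounts: pp0:1 pp1:2 pp2:2 pp3:1
Op 3: write(P0, v1, 188). refcount(pp1)=2>1 -> COPY to pp4. 5 ppages; refcounts: pp0:1 pp1:1 pp2:2 pp3:1 pp4:1
Op 4: write(P0, v0, 172). refcount(pp0)=1 -> write in place. 5 ppages; refcounts: pp0:1 pp1:1 pp2:2 pp3:1 pp4:1
Op 5: fork(P1) -> P2. 5 ppages; refcounts: pp0:1 pp1:2 pp2:3 pp3:2 pp4:1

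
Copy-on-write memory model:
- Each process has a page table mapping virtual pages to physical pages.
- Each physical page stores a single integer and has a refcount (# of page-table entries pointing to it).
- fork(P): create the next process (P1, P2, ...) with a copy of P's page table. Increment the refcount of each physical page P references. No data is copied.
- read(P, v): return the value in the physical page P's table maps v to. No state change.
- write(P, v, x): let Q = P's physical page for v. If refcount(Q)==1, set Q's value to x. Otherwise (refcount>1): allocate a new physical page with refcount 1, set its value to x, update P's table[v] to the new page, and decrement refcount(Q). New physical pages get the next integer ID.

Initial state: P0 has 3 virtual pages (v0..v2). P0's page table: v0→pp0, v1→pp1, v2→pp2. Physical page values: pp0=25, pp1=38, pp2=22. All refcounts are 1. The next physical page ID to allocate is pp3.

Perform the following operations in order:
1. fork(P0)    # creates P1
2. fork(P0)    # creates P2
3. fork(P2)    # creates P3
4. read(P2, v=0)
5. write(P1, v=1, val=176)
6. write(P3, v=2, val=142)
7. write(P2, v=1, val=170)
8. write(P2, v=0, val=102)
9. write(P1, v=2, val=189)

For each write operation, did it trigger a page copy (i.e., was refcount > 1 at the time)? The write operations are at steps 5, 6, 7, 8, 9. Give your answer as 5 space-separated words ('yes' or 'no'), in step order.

Op 1: fork(P0) -> P1. 3 ppages; refcounts: pp0:2 pp1:2 pp2:2
Op 2: fork(P0) -> P2. 3 ppages; refcounts: pp0:3 pp1:3 pp2:3
Op 3: fork(P2) -> P3. 3 ppages; refcounts: pp0:4 pp1:4 pp2:4
Op 4: read(P2, v0) -> 25. No state change.
Op 5: write(P1, v1, 176). refcount(pp1)=4>1 -> COPY to pp3. 4 ppages; refcounts: pp0:4 pp1:3 pp2:4 pp3:1
Op 6: write(P3, v2, 142). refcount(pp2)=4>1 -> COPY to pp4. 5 ppages; refcounts: pp0:4 pp1:3 pp2:3 pp3:1 pp4:1
Op 7: write(P2, v1, 170). refcount(pp1)=3>1 -> COPY to pp5. 6 ppages; refcounts: pp0:4 pp1:2 pp2:3 pp3:1 pp4:1 pp5:1
Op 8: write(P2, v0, 102). refcount(pp0)=4>1 -> COPY to pp6. 7 ppages; refcounts: pp0:3 pp1:2 pp2:3 pp3:1 pp4:1 pp5:1 pp6:1
Op 9: write(P1, v2, 189). refcount(pp2)=3>1 -> COPY to pp7. 8 ppages; refcounts: pp0:3 pp1:2 pp2:2 pp3:1 pp4:1 pp5:1 pp6:1 pp7:1

yes yes yes yes yes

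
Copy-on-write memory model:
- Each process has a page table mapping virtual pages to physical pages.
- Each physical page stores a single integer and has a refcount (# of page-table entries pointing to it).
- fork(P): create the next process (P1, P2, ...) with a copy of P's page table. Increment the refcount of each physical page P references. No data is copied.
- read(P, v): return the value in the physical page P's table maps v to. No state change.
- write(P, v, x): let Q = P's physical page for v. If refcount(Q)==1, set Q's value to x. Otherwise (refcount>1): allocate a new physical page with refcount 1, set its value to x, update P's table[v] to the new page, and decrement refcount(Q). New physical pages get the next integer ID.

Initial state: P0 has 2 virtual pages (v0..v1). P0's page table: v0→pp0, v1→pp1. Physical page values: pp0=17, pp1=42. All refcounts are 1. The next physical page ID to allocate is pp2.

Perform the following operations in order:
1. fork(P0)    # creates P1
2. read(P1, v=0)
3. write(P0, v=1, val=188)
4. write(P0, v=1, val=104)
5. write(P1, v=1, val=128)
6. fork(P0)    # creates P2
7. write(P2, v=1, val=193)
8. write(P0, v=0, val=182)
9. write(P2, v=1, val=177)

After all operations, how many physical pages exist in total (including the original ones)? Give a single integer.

Answer: 5

Derivation:
Op 1: fork(P0) -> P1. 2 ppages; refcounts: pp0:2 pp1:2
Op 2: read(P1, v0) -> 17. No state change.
Op 3: write(P0, v1, 188). refcount(pp1)=2>1 -> COPY to pp2. 3 ppages; refcounts: pp0:2 pp1:1 pp2:1
Op 4: write(P0, v1, 104). refcount(pp2)=1 -> write in place. 3 ppages; refcounts: pp0:2 pp1:1 pp2:1
Op 5: write(P1, v1, 128). refcount(pp1)=1 -> write in place. 3 ppages; refcounts: pp0:2 pp1:1 pp2:1
Op 6: fork(P0) -> P2. 3 ppages; refcounts: pp0:3 pp1:1 pp2:2
Op 7: write(P2, v1, 193). refcount(pp2)=2>1 -> COPY to pp3. 4 ppages; refcounts: pp0:3 pp1:1 pp2:1 pp3:1
Op 8: write(P0, v0, 182). refcount(pp0)=3>1 -> COPY to pp4. 5 ppages; refcounts: pp0:2 pp1:1 pp2:1 pp3:1 pp4:1
Op 9: write(P2, v1, 177). refcount(pp3)=1 -> write in place. 5 ppages; refcounts: pp0:2 pp1:1 pp2:1 pp3:1 pp4:1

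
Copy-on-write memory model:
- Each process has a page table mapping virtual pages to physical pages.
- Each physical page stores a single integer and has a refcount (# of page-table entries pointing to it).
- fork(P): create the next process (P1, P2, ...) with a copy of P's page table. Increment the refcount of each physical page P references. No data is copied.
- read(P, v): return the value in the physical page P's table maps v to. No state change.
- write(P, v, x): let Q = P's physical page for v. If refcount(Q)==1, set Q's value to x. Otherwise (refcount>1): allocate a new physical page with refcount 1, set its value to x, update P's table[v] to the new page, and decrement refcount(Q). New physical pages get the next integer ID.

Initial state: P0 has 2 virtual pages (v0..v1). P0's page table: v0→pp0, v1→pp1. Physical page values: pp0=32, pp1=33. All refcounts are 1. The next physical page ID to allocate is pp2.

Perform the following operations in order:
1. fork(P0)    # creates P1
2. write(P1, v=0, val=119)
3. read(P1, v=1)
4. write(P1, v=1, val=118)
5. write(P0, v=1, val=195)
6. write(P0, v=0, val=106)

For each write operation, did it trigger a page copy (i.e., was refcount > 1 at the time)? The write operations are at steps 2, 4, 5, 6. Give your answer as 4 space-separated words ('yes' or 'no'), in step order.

Op 1: fork(P0) -> P1. 2 ppages; refcounts: pp0:2 pp1:2
Op 2: write(P1, v0, 119). refcount(pp0)=2>1 -> COPY to pp2. 3 ppages; refcounts: pp0:1 pp1:2 pp2:1
Op 3: read(P1, v1) -> 33. No state change.
Op 4: write(P1, v1, 118). refcount(pp1)=2>1 -> COPY to pp3. 4 ppages; refcounts: pp0:1 pp1:1 pp2:1 pp3:1
Op 5: write(P0, v1, 195). refcount(pp1)=1 -> write in place. 4 ppages; refcounts: pp0:1 pp1:1 pp2:1 pp3:1
Op 6: write(P0, v0, 106). refcount(pp0)=1 -> write in place. 4 ppages; refcounts: pp0:1 pp1:1 pp2:1 pp3:1

yes yes no no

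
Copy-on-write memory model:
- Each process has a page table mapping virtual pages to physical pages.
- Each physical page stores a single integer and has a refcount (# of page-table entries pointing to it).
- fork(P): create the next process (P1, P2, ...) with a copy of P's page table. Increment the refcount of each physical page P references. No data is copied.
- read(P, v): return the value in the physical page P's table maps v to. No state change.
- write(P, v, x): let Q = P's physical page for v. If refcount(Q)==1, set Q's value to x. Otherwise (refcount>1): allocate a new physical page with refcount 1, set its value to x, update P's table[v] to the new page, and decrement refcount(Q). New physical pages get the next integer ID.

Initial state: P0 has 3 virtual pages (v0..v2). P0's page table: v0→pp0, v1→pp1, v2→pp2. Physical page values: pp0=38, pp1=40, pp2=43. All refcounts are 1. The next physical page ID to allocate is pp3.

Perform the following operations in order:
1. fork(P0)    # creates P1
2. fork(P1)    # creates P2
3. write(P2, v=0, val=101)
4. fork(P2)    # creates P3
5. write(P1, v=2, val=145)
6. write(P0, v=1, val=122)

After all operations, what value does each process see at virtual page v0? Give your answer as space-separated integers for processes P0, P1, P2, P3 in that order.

Op 1: fork(P0) -> P1. 3 ppages; refcounts: pp0:2 pp1:2 pp2:2
Op 2: fork(P1) -> P2. 3 ppages; refcounts: pp0:3 pp1:3 pp2:3
Op 3: write(P2, v0, 101). refcount(pp0)=3>1 -> COPY to pp3. 4 ppages; refcounts: pp0:2 pp1:3 pp2:3 pp3:1
Op 4: fork(P2) -> P3. 4 ppages; refcounts: pp0:2 pp1:4 pp2:4 pp3:2
Op 5: write(P1, v2, 145). refcount(pp2)=4>1 -> COPY to pp4. 5 ppages; refcounts: pp0:2 pp1:4 pp2:3 pp3:2 pp4:1
Op 6: write(P0, v1, 122). refcount(pp1)=4>1 -> COPY to pp5. 6 ppages; refcounts: pp0:2 pp1:3 pp2:3 pp3:2 pp4:1 pp5:1
P0: v0 -> pp0 = 38
P1: v0 -> pp0 = 38
P2: v0 -> pp3 = 101
P3: v0 -> pp3 = 101

Answer: 38 38 101 101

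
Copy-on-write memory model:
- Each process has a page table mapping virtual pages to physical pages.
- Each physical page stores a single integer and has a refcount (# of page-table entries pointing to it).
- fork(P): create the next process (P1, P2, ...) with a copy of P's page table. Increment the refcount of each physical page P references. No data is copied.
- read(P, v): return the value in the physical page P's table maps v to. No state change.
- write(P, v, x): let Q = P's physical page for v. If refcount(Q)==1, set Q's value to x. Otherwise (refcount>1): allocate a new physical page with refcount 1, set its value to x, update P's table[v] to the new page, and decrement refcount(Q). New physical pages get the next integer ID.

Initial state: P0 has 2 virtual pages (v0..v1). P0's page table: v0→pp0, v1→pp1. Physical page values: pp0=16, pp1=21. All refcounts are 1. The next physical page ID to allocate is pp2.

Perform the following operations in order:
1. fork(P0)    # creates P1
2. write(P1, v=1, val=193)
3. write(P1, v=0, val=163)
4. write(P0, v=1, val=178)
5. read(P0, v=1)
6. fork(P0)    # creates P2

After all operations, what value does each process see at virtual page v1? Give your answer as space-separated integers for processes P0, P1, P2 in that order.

Answer: 178 193 178

Derivation:
Op 1: fork(P0) -> P1. 2 ppages; refcounts: pp0:2 pp1:2
Op 2: write(P1, v1, 193). refcount(pp1)=2>1 -> COPY to pp2. 3 ppages; refcounts: pp0:2 pp1:1 pp2:1
Op 3: write(P1, v0, 163). refcount(pp0)=2>1 -> COPY to pp3. 4 ppages; refcounts: pp0:1 pp1:1 pp2:1 pp3:1
Op 4: write(P0, v1, 178). refcount(pp1)=1 -> write in place. 4 ppages; refcounts: pp0:1 pp1:1 pp2:1 pp3:1
Op 5: read(P0, v1) -> 178. No state change.
Op 6: fork(P0) -> P2. 4 ppages; refcounts: pp0:2 pp1:2 pp2:1 pp3:1
P0: v1 -> pp1 = 178
P1: v1 -> pp2 = 193
P2: v1 -> pp1 = 178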